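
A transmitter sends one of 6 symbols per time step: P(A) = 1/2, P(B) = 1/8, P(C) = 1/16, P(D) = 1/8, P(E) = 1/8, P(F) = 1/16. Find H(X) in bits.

Each probability is a power of 1/2, so log₂(1/p) is an integer.
H = Σ p·log₂(1/p) = 1/2·1 + 1/8·3 + 1/16·4 + 1/8·3 + 1/8·3 + 1/16·4 = 2.125 bits.

2.125 bits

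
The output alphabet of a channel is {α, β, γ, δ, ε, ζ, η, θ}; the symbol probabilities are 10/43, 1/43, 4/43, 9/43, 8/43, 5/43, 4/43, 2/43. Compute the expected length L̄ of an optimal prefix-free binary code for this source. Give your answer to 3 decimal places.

2.791 bits/symbol

Repeatedly combine the two least-probable nodes; the expected code length is the sum of the merged weights.
merge 1/43 + 2/43 → 3/43
merge 3/43 + 4/43 → 7/43
merge 4/43 + 5/43 → 9/43
merge 7/43 + 8/43 → 15/43
merge 9/43 + 9/43 → 18/43
merge 10/43 + 15/43 → 25/43
merge 18/43 + 25/43 → 1
L = 3/43 + 7/43 + 9/43 + 15/43 + 18/43 + 25/43 + 1 = 120/43 ≈ 2.791 bits/symbol.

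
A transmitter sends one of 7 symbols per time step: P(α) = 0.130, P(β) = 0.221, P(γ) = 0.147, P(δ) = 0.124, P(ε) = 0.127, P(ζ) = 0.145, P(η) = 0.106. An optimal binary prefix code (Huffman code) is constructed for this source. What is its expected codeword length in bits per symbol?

Repeatedly combine the two least-probable nodes; the expected code length is the sum of the merged weights.
merge 53/500 + 31/250 → 23/100
merge 127/1000 + 13/100 → 257/1000
merge 29/200 + 147/1000 → 73/250
merge 221/1000 + 23/100 → 451/1000
merge 257/1000 + 73/250 → 549/1000
merge 451/1000 + 549/1000 → 1
L = 23/100 + 257/1000 + 73/250 + 451/1000 + 549/1000 + 1 = 2779/1000 = 2.779 bits/symbol.

2.779 bits/symbol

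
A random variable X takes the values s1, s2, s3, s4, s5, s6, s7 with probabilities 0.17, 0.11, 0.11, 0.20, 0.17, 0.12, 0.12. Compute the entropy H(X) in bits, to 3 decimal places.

2.768 bits

H = −Σ pᵢ log₂ pᵢ.
−0.17·log₂(0.17) = 0.4346
−0.11·log₂(0.11) = 0.3503
−0.11·log₂(0.11) = 0.3503
−0.20·log₂(0.20) = 0.4644
−0.17·log₂(0.17) = 0.4346
−0.12·log₂(0.12) = 0.3671
−0.12·log₂(0.12) = 0.3671
Sum ≈ 2.7683 → 2.768 bits.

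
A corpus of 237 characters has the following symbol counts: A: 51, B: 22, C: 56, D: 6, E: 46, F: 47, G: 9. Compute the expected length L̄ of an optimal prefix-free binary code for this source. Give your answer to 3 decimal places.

2.570 bits/symbol

Probabilities are the counts divided by 237.
Repeatedly combine the two least-probable nodes; the expected code length is the sum of the merged weights.
merge 2/79 + 3/79 → 5/79
merge 5/79 + 22/237 → 37/237
merge 37/237 + 46/237 → 83/237
merge 47/237 + 17/79 → 98/237
merge 56/237 + 83/237 → 139/237
merge 98/237 + 139/237 → 1
L = 5/79 + 37/237 + 83/237 + 98/237 + 139/237 + 1 = 203/79 ≈ 2.570 bits/symbol.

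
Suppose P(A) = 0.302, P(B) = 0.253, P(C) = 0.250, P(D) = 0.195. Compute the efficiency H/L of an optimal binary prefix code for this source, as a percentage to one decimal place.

99.2%

Entropy H = −Σ p log₂ p ≈ 1.9832 bits.
Huffman merges: 39/200+1/4→89/200; 253/1000+151/500→111/200; 89/200+111/200→1. L = 2 ≈ 2.0000.
Efficiency = H/L = 1.9832/2.0000 = 99.2%.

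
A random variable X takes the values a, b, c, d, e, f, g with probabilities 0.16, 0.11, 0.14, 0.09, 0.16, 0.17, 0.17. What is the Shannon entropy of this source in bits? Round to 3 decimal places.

2.775 bits

H = −Σ pᵢ log₂ pᵢ.
−0.16·log₂(0.16) = 0.4230
−0.11·log₂(0.11) = 0.3503
−0.14·log₂(0.14) = 0.3971
−0.09·log₂(0.09) = 0.3127
−0.16·log₂(0.16) = 0.4230
−0.17·log₂(0.17) = 0.4346
−0.17·log₂(0.17) = 0.4346
Sum ≈ 2.7753 → 2.775 bits.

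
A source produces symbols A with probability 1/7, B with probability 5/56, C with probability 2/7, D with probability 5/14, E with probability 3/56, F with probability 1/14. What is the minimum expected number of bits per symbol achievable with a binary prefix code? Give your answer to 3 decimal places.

Repeatedly combine the two least-probable nodes; the expected code length is the sum of the merged weights.
merge 3/56 + 1/14 → 1/8
merge 5/56 + 1/8 → 3/14
merge 1/7 + 3/14 → 5/14
merge 2/7 + 5/14 → 9/14
merge 5/14 + 9/14 → 1
L = 1/8 + 3/14 + 5/14 + 9/14 + 1 = 131/56 ≈ 2.339 bits/symbol.

2.339 bits/symbol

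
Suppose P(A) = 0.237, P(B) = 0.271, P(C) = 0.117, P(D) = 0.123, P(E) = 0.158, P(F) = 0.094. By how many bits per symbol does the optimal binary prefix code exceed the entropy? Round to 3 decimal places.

0.014 bits

Entropy H = −Σ p log₂ p ≈ 2.4780 bits.
Huffman merges: 47/500+117/1000→211/1000; 123/1000+79/500→281/1000; 211/1000+237/1000→56/125; 271/1000+281/1000→69/125; 56/125+69/125→1. L = 623/250 ≈ 2.4920.
L − H = 2.4920 − 2.4780 = 0.014 bits.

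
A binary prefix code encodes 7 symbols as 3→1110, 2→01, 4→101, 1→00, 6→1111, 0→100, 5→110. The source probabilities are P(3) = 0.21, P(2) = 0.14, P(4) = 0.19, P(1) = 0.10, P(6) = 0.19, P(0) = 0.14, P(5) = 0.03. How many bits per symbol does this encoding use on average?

L̄ = Σ pᵢ·ℓᵢ = 0.21·4 + 0.14·2 + 0.19·3 + 0.10·2 + 0.19·4 + 0.14·3 + 0.03·3 = 3.16 bits/symbol.

3.16 bits/symbol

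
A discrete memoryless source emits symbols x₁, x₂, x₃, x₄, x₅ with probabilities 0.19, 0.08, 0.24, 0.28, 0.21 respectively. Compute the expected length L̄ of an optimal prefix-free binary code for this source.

2.27 bits/symbol

Repeatedly combine the two least-probable nodes; the expected code length is the sum of the merged weights.
merge 2/25 + 19/100 → 27/100
merge 21/100 + 6/25 → 9/20
merge 27/100 + 7/25 → 11/20
merge 9/20 + 11/20 → 1
L = 27/100 + 9/20 + 11/20 + 1 = 227/100 = 2.27 bits/symbol.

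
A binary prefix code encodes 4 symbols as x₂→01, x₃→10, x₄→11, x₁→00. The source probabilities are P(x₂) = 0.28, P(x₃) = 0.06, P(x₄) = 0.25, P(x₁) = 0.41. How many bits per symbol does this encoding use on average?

2 bits/symbol

L̄ = Σ pᵢ·ℓᵢ = 0.28·2 + 0.06·2 + 0.25·2 + 0.41·2 = 2 bits/symbol.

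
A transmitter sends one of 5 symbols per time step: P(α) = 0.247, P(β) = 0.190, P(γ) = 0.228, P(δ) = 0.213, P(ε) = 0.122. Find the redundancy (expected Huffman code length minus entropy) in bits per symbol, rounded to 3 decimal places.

Entropy H = −Σ p log₂ p ≈ 2.2853 bits.
Huffman merges: 61/500+19/100→39/125; 213/1000+57/250→441/1000; 247/1000+39/125→559/1000; 441/1000+559/1000→1. L = 289/125 ≈ 2.3120.
L − H = 2.3120 − 2.2853 = 0.027 bits.

0.027 bits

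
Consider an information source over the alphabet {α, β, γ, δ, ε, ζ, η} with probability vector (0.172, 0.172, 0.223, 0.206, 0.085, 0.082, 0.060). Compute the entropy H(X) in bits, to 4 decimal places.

H = −Σ pᵢ log₂ pᵢ.
−0.172·log₂(0.172) = 0.4368
−0.172·log₂(0.172) = 0.4368
−0.223·log₂(0.223) = 0.4828
−0.206·log₂(0.206) = 0.4695
−0.085·log₂(0.085) = 0.3023
−0.082·log₂(0.082) = 0.2959
−0.060·log₂(0.060) = 0.2435
Sum ≈ 2.6676 → 2.6676 bits.

2.6676 bits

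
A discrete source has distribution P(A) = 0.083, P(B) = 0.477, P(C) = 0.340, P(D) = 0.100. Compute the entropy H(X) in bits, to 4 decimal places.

1.6688 bits

H = −Σ pᵢ log₂ pᵢ.
−0.083·log₂(0.083) = 0.2980
−0.477·log₂(0.477) = 0.5094
−0.340·log₂(0.340) = 0.5292
−0.100·log₂(0.100) = 0.3322
Sum ≈ 1.6688 → 1.6688 bits.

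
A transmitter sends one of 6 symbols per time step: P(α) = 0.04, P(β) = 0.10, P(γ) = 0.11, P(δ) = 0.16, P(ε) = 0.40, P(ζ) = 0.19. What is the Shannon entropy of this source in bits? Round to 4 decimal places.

2.2752 bits

H = −Σ pᵢ log₂ pᵢ.
−0.04·log₂(0.04) = 0.1858
−0.10·log₂(0.10) = 0.3322
−0.11·log₂(0.11) = 0.3503
−0.16·log₂(0.16) = 0.4230
−0.40·log₂(0.40) = 0.5288
−0.19·log₂(0.19) = 0.4552
Sum ≈ 2.2752 → 2.2752 bits.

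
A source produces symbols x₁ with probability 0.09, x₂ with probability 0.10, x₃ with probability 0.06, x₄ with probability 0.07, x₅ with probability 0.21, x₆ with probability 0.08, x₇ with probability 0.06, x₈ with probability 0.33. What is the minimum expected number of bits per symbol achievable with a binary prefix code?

2.73 bits/symbol

Repeatedly combine the two least-probable nodes; the expected code length is the sum of the merged weights.
merge 3/50 + 3/50 → 3/25
merge 7/100 + 2/25 → 3/20
merge 9/100 + 1/10 → 19/100
merge 3/25 + 3/20 → 27/100
merge 19/100 + 21/100 → 2/5
merge 27/100 + 33/100 → 3/5
merge 2/5 + 3/5 → 1
L = 3/25 + 3/20 + 19/100 + 27/100 + 2/5 + 3/5 + 1 = 273/100 = 2.73 bits/symbol.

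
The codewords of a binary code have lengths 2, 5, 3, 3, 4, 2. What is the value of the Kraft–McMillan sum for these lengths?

0.84375

With common denominator 2^5 = 32: Σ 2^(−ℓᵢ) = 8/32 + 1/32 + 4/32 + 4/32 + 2/32 + 8/32 = 27/32 = 0.84375.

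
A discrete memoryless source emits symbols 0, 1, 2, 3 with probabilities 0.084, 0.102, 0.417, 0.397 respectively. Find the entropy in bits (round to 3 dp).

H = −Σ pᵢ log₂ pᵢ.
−0.084·log₂(0.084) = 0.3002
−0.102·log₂(0.102) = 0.3359
−0.417·log₂(0.417) = 0.5262
−0.397·log₂(0.397) = 0.5291
Sum ≈ 1.6914 → 1.691 bits.

1.691 bits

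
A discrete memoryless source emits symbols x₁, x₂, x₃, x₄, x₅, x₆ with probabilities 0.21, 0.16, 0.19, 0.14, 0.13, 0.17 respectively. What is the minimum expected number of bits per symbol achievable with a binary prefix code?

2.6 bits/symbol

Repeatedly combine the two least-probable nodes; the expected code length is the sum of the merged weights.
merge 13/100 + 7/50 → 27/100
merge 4/25 + 17/100 → 33/100
merge 19/100 + 21/100 → 2/5
merge 27/100 + 33/100 → 3/5
merge 2/5 + 3/5 → 1
L = 27/100 + 33/100 + 2/5 + 3/5 + 1 = 13/5 = 2.6 bits/symbol.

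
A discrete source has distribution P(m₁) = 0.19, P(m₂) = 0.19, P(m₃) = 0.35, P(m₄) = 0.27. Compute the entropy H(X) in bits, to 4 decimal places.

1.9506 bits

H = −Σ pᵢ log₂ pᵢ.
−0.19·log₂(0.19) = 0.4552
−0.19·log₂(0.19) = 0.4552
−0.35·log₂(0.35) = 0.5301
−0.27·log₂(0.27) = 0.5100
Sum ≈ 1.9506 → 1.9506 bits.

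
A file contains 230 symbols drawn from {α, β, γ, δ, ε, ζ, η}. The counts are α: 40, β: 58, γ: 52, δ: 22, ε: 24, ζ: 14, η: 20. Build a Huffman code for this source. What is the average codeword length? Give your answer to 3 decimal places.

Probabilities are the counts divided by 230.
Repeatedly combine the two least-probable nodes; the expected code length is the sum of the merged weights.
merge 7/115 + 2/23 → 17/115
merge 11/115 + 12/115 → 1/5
merge 17/115 + 4/23 → 37/115
merge 1/5 + 26/115 → 49/115
merge 29/115 + 37/115 → 66/115
merge 49/115 + 66/115 → 1
L = 17/115 + 1/5 + 37/115 + 49/115 + 66/115 + 1 = 307/115 ≈ 2.670 bits/symbol.

2.670 bits/symbol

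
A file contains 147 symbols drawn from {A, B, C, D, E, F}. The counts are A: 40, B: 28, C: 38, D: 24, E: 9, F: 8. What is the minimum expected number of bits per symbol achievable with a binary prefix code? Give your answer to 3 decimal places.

2.395 bits/symbol

Probabilities are the counts divided by 147.
Repeatedly combine the two least-probable nodes; the expected code length is the sum of the merged weights.
merge 8/147 + 3/49 → 17/147
merge 17/147 + 8/49 → 41/147
merge 4/21 + 38/147 → 22/49
merge 40/147 + 41/147 → 27/49
merge 22/49 + 27/49 → 1
L = 17/147 + 41/147 + 22/49 + 27/49 + 1 = 352/147 ≈ 2.395 bits/symbol.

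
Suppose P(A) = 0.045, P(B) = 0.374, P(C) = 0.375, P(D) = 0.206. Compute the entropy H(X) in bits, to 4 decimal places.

1.7322 bits

H = −Σ pᵢ log₂ pᵢ.
−0.045·log₂(0.045) = 0.2013
−0.374·log₂(0.374) = 0.5307
−0.375·log₂(0.375) = 0.5306
−0.206·log₂(0.206) = 0.4695
Sum ≈ 1.7322 → 1.7322 bits.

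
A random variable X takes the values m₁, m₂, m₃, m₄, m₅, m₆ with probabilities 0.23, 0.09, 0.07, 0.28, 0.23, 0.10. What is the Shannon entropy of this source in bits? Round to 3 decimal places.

2.403 bits

H = −Σ pᵢ log₂ pᵢ.
−0.23·log₂(0.23) = 0.4877
−0.09·log₂(0.09) = 0.3127
−0.07·log₂(0.07) = 0.2686
−0.28·log₂(0.28) = 0.5142
−0.23·log₂(0.23) = 0.4877
−0.10·log₂(0.10) = 0.3322
Sum ≈ 2.4030 → 2.403 bits.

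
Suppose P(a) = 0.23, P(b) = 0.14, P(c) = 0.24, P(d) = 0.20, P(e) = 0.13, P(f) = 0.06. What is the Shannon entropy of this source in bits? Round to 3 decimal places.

2.469 bits

H = −Σ pᵢ log₂ pᵢ.
−0.23·log₂(0.23) = 0.4877
−0.14·log₂(0.14) = 0.3971
−0.24·log₂(0.24) = 0.4941
−0.20·log₂(0.20) = 0.4644
−0.13·log₂(0.13) = 0.3826
−0.06·log₂(0.06) = 0.2435
Sum ≈ 2.4695 → 2.469 bits.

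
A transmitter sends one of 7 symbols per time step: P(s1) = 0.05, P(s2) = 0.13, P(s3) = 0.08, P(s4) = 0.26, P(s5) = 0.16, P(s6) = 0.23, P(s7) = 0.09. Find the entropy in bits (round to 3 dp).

H = −Σ pᵢ log₂ pᵢ.
−0.05·log₂(0.05) = 0.2161
−0.13·log₂(0.13) = 0.3826
−0.08·log₂(0.08) = 0.2915
−0.26·log₂(0.26) = 0.5053
−0.16·log₂(0.16) = 0.4230
−0.23·log₂(0.23) = 0.4877
−0.09·log₂(0.09) = 0.3127
Sum ≈ 2.6189 → 2.619 bits.

2.619 bits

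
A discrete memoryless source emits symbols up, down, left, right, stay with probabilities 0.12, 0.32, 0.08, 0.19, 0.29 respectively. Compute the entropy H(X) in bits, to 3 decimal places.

2.158 bits

H = −Σ pᵢ log₂ pᵢ.
−0.12·log₂(0.12) = 0.3671
−0.32·log₂(0.32) = 0.5260
−0.08·log₂(0.08) = 0.2915
−0.19·log₂(0.19) = 0.4552
−0.29·log₂(0.29) = 0.5179
Sum ≈ 2.1577 → 2.158 bits.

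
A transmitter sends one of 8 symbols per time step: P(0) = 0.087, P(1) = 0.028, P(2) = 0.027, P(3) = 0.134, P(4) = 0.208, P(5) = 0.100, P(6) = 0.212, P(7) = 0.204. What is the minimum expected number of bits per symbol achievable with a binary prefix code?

2.777 bits/symbol

Repeatedly combine the two least-probable nodes; the expected code length is the sum of the merged weights.
merge 27/1000 + 7/250 → 11/200
merge 11/200 + 87/1000 → 71/500
merge 1/10 + 67/500 → 117/500
merge 71/500 + 51/250 → 173/500
merge 26/125 + 53/250 → 21/50
merge 117/500 + 173/500 → 29/50
merge 21/50 + 29/50 → 1
L = 11/200 + 71/500 + 117/500 + 173/500 + 21/50 + 29/50 + 1 = 2777/1000 = 2.777 bits/symbol.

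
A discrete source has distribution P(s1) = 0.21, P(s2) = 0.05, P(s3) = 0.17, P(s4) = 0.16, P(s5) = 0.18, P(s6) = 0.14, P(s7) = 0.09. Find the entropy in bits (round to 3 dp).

H = −Σ pᵢ log₂ pᵢ.
−0.21·log₂(0.21) = 0.4728
−0.05·log₂(0.05) = 0.2161
−0.17·log₂(0.17) = 0.4346
−0.16·log₂(0.16) = 0.4230
−0.18·log₂(0.18) = 0.4453
−0.14·log₂(0.14) = 0.3971
−0.09·log₂(0.09) = 0.3127
Sum ≈ 2.7016 → 2.702 bits.

2.702 bits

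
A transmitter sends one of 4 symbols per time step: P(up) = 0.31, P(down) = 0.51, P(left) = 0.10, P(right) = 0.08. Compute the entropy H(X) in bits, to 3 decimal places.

H = −Σ pᵢ log₂ pᵢ.
−0.31·log₂(0.31) = 0.5238
−0.51·log₂(0.51) = 0.4954
−0.10·log₂(0.10) = 0.3322
−0.08·log₂(0.08) = 0.2915
Sum ≈ 1.6429 → 1.643 bits.

1.643 bits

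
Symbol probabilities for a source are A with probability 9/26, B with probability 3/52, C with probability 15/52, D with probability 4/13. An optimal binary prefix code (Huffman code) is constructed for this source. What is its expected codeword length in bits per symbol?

2 bits/symbol

Repeatedly combine the two least-probable nodes; the expected code length is the sum of the merged weights.
merge 3/52 + 15/52 → 9/26
merge 4/13 + 9/26 → 17/26
merge 9/26 + 17/26 → 1
L = 9/26 + 17/26 + 1 = 2 bits/symbol.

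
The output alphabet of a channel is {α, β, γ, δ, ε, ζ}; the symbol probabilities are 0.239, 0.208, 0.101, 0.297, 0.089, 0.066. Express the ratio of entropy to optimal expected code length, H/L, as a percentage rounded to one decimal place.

99.1%

Entropy H = −Σ p log₂ p ≈ 2.3884 bits.
Huffman merges: 33/500+89/1000→31/200; 101/1000+31/200→32/125; 26/125+239/1000→447/1000; 32/125+297/1000→553/1000; 447/1000+553/1000→1. L = 2411/1000 ≈ 2.4110.
Efficiency = H/L = 2.3884/2.4110 = 99.1%.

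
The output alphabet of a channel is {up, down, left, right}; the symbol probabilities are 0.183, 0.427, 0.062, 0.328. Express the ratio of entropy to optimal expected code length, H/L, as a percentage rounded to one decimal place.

Entropy H = −Σ p log₂ p ≈ 1.7488 bits.
Huffman merges: 31/500+183/1000→49/200; 49/200+41/125→573/1000; 427/1000+573/1000→1. L = 909/500 ≈ 1.8180.
Efficiency = H/L = 1.7488/1.8180 = 96.2%.

96.2%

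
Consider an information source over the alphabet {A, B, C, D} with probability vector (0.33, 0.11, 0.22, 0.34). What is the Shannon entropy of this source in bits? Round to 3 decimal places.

1.888 bits

H = −Σ pᵢ log₂ pᵢ.
−0.33·log₂(0.33) = 0.5278
−0.11·log₂(0.11) = 0.3503
−0.22·log₂(0.22) = 0.4806
−0.34·log₂(0.34) = 0.5292
Sum ≈ 1.8879 → 1.888 bits.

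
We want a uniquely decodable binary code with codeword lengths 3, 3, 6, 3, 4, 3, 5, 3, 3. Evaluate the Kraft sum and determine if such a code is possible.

0.859375; yes

With common denominator 2^6 = 64: Σ 2^(−ℓᵢ) = 8/64 + 8/64 + 1/64 + 8/64 + 4/64 + 8/64 + 2/64 + 8/64 + 8/64 = 55/64 = 0.859375.
Kraft's inequality requires Σ ≤ 1; here Σ = 0.859375 ≤ 1, so such a prefix code exists.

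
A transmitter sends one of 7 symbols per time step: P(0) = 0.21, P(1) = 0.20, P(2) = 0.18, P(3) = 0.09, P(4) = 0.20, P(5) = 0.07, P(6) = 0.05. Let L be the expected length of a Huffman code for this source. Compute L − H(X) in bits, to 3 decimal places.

0.066 bits

Entropy H = −Σ p log₂ p ≈ 2.6442 bits.
Huffman merges: 1/20+7/100→3/25; 9/100+3/25→21/100; 9/50+1/5→19/50; 1/5+21/100→41/100; 21/100+19/50→59/100; 41/100+59/100→1. L = 271/100 ≈ 2.7100.
L − H = 2.7100 − 2.6442 = 0.066 bits.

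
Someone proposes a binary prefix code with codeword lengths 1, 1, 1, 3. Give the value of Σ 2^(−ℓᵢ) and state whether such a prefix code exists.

With common denominator 2^3 = 8: Σ 2^(−ℓᵢ) = 4/8 + 4/8 + 4/8 + 1/8 = 13/8 = 1.625.
Kraft's inequality requires Σ ≤ 1; here Σ = 1.625 > 1, so no such prefix code exists.

1.625; no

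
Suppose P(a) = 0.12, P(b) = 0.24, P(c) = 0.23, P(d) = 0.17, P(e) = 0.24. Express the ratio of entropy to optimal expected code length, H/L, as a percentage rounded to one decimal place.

99.5%

Entropy H = −Σ p log₂ p ≈ 2.2776 bits.
Huffman merges: 3/25+17/100→29/100; 23/100+6/25→47/100; 6/25+29/100→53/100; 47/100+53/100→1. L = 229/100 ≈ 2.2900.
Efficiency = H/L = 2.2776/2.2900 = 99.5%.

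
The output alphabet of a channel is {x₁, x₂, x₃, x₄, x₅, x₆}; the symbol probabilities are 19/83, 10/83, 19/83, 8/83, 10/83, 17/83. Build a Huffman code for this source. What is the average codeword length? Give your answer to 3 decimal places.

Repeatedly combine the two least-probable nodes; the expected code length is the sum of the merged weights.
merge 8/83 + 10/83 → 18/83
merge 10/83 + 17/83 → 27/83
merge 18/83 + 19/83 → 37/83
merge 19/83 + 27/83 → 46/83
merge 37/83 + 46/83 → 1
L = 18/83 + 27/83 + 37/83 + 46/83 + 1 = 211/83 ≈ 2.542 bits/symbol.

2.542 bits/symbol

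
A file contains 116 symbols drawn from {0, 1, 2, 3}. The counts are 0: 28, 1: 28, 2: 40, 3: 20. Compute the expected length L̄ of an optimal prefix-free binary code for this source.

2 bits/symbol

Probabilities are the counts divided by 116.
Repeatedly combine the two least-probable nodes; the expected code length is the sum of the merged weights.
merge 5/29 + 7/29 → 12/29
merge 7/29 + 10/29 → 17/29
merge 12/29 + 17/29 → 1
L = 12/29 + 17/29 + 1 = 2 bits/symbol.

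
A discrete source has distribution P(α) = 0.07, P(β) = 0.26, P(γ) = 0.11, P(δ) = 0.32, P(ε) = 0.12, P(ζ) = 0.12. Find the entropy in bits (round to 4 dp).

H = −Σ pᵢ log₂ pᵢ.
−0.07·log₂(0.07) = 0.2686
−0.26·log₂(0.26) = 0.5053
−0.11·log₂(0.11) = 0.3503
−0.32·log₂(0.32) = 0.5260
−0.12·log₂(0.12) = 0.3671
−0.12·log₂(0.12) = 0.3671
Sum ≈ 2.3843 → 2.3843 bits.

2.3843 bits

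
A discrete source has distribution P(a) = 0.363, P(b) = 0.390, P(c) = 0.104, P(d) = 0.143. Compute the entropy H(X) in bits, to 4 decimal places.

H = −Σ pᵢ log₂ pᵢ.
−0.363·log₂(0.363) = 0.5307
−0.390·log₂(0.390) = 0.5298
−0.104·log₂(0.104) = 0.3396
−0.143·log₂(0.143) = 0.4012
Sum ≈ 1.8013 → 1.8013 bits.

1.8013 bits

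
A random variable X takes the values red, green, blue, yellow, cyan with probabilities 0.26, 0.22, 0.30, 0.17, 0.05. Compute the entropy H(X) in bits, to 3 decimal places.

2.158 bits

H = −Σ pᵢ log₂ pᵢ.
−0.26·log₂(0.26) = 0.5053
−0.22·log₂(0.22) = 0.4806
−0.30·log₂(0.30) = 0.5211
−0.17·log₂(0.17) = 0.4346
−0.05·log₂(0.05) = 0.2161
Sum ≈ 2.1576 → 2.158 bits.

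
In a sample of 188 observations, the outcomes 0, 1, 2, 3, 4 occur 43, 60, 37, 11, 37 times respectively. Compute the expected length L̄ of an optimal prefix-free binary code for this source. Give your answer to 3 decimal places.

2.255 bits/symbol

Probabilities are the counts divided by 188.
Repeatedly combine the two least-probable nodes; the expected code length is the sum of the merged weights.
merge 11/188 + 37/188 → 12/47
merge 37/188 + 43/188 → 20/47
merge 12/47 + 15/47 → 27/47
merge 20/47 + 27/47 → 1
L = 12/47 + 20/47 + 27/47 + 1 = 106/47 ≈ 2.255 bits/symbol.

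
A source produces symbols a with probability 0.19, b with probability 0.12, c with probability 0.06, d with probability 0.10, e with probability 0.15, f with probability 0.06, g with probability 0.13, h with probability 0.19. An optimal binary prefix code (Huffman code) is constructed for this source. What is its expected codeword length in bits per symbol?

2.93 bits/symbol

Repeatedly combine the two least-probable nodes; the expected code length is the sum of the merged weights.
merge 3/50 + 3/50 → 3/25
merge 1/10 + 3/25 → 11/50
merge 3/25 + 13/100 → 1/4
merge 3/20 + 19/100 → 17/50
merge 19/100 + 11/50 → 41/100
merge 1/4 + 17/50 → 59/100
merge 41/100 + 59/100 → 1
L = 3/25 + 11/50 + 1/4 + 17/50 + 41/100 + 59/100 + 1 = 293/100 = 2.93 bits/symbol.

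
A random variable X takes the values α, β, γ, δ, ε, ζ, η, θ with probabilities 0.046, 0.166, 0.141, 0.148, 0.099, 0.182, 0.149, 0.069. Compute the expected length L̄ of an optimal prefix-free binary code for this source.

2.933 bits/symbol

Repeatedly combine the two least-probable nodes; the expected code length is the sum of the merged weights.
merge 23/500 + 69/1000 → 23/200
merge 99/1000 + 23/200 → 107/500
merge 141/1000 + 37/250 → 289/1000
merge 149/1000 + 83/500 → 63/200
merge 91/500 + 107/500 → 99/250
merge 289/1000 + 63/200 → 151/250
merge 99/250 + 151/250 → 1
L = 23/200 + 107/500 + 289/1000 + 63/200 + 99/250 + 151/250 + 1 = 2933/1000 = 2.933 bits/symbol.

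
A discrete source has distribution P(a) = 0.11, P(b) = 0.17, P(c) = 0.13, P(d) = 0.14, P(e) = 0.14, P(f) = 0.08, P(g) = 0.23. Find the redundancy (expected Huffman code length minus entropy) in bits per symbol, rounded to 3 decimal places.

0.029 bits

Entropy H = −Σ p log₂ p ≈ 2.7409 bits.
Huffman merges: 2/25+11/100→19/100; 13/100+7/50→27/100; 7/50+17/100→31/100; 19/100+23/100→21/50; 27/100+31/100→29/50; 21/50+29/50→1. L = 277/100 ≈ 2.7700.
L − H = 2.7700 − 2.7409 = 0.029 bits.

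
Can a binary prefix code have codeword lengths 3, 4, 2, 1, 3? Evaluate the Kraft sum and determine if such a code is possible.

With common denominator 2^4 = 16: Σ 2^(−ℓᵢ) = 2/16 + 1/16 + 4/16 + 8/16 + 2/16 = 17/16 = 1.0625.
Kraft's inequality requires Σ ≤ 1; here Σ = 1.0625 > 1, so no such prefix code exists.

1.0625; no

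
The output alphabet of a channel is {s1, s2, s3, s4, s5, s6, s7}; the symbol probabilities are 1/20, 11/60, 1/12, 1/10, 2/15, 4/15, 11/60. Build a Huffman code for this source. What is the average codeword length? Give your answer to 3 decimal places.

Repeatedly combine the two least-probable nodes; the expected code length is the sum of the merged weights.
merge 1/20 + 1/12 → 2/15
merge 1/10 + 2/15 → 7/30
merge 2/15 + 11/60 → 19/60
merge 11/60 + 7/30 → 5/12
merge 4/15 + 19/60 → 7/12
merge 5/12 + 7/12 → 1
L = 2/15 + 7/30 + 19/60 + 5/12 + 7/12 + 1 = 161/60 ≈ 2.683 bits/symbol.

2.683 bits/symbol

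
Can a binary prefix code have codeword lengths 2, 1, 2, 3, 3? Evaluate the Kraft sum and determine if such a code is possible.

1.25; no

With common denominator 2^3 = 8: Σ 2^(−ℓᵢ) = 2/8 + 4/8 + 2/8 + 1/8 + 1/8 = 10/8 = 1.25.
Kraft's inequality requires Σ ≤ 1; here Σ = 1.25 > 1, so no such prefix code exists.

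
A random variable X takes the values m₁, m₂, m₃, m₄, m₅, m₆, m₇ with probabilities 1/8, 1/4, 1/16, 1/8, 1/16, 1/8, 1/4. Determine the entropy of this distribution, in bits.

Each probability is a power of 1/2, so log₂(1/p) is an integer.
H = Σ p·log₂(1/p) = 1/8·3 + 1/4·2 + 1/16·4 + 1/8·3 + 1/16·4 + 1/8·3 + 1/4·2 = 2.625 bits.

2.625 bits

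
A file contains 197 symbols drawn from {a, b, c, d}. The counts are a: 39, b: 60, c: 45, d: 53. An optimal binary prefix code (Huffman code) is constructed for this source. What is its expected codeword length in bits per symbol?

2 bits/symbol

Probabilities are the counts divided by 197.
Repeatedly combine the two least-probable nodes; the expected code length is the sum of the merged weights.
merge 39/197 + 45/197 → 84/197
merge 53/197 + 60/197 → 113/197
merge 84/197 + 113/197 → 1
L = 84/197 + 113/197 + 1 = 2 bits/symbol.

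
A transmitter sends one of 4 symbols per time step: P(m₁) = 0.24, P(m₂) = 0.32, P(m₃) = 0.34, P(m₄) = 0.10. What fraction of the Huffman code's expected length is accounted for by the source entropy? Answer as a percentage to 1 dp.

Entropy H = −Σ p log₂ p ≈ 1.8815 bits.
Huffman merges: 1/10+6/25→17/50; 8/25+17/50→33/50; 17/50+33/50→1. L = 2 ≈ 2.0000.
Efficiency = H/L = 1.8815/2.0000 = 94.1%.

94.1%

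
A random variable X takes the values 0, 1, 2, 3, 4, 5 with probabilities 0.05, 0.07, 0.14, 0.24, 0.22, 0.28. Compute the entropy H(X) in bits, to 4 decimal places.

2.3707 bits

H = −Σ pᵢ log₂ pᵢ.
−0.05·log₂(0.05) = 0.2161
−0.07·log₂(0.07) = 0.2686
−0.14·log₂(0.14) = 0.3971
−0.24·log₂(0.24) = 0.4941
−0.22·log₂(0.22) = 0.4806
−0.28·log₂(0.28) = 0.5142
Sum ≈ 2.3707 → 2.3707 bits.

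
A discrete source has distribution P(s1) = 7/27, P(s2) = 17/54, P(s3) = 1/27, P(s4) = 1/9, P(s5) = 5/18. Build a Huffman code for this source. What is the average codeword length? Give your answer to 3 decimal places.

Repeatedly combine the two least-probable nodes; the expected code length is the sum of the merged weights.
merge 1/27 + 1/9 → 4/27
merge 4/27 + 7/27 → 11/27
merge 5/18 + 17/54 → 16/27
merge 11/27 + 16/27 → 1
L = 4/27 + 11/27 + 16/27 + 1 = 58/27 ≈ 2.148 bits/symbol.

2.148 bits/symbol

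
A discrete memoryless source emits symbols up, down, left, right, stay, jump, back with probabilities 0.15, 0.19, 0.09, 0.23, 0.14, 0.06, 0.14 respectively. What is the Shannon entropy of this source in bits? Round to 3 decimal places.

2.704 bits

H = −Σ pᵢ log₂ pᵢ.
−0.15·log₂(0.15) = 0.4105
−0.19·log₂(0.19) = 0.4552
−0.09·log₂(0.09) = 0.3127
−0.23·log₂(0.23) = 0.4877
−0.14·log₂(0.14) = 0.3971
−0.06·log₂(0.06) = 0.2435
−0.14·log₂(0.14) = 0.3971
Sum ≈ 2.7038 → 2.704 bits.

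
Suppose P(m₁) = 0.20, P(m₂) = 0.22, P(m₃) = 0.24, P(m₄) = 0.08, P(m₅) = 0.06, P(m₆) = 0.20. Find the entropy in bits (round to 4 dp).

H = −Σ pᵢ log₂ pᵢ.
−0.20·log₂(0.20) = 0.4644
−0.22·log₂(0.22) = 0.4806
−0.24·log₂(0.24) = 0.4941
−0.08·log₂(0.08) = 0.2915
−0.06·log₂(0.06) = 0.2435
−0.20·log₂(0.20) = 0.4644
Sum ≈ 2.4385 → 2.4385 bits.

2.4385 bits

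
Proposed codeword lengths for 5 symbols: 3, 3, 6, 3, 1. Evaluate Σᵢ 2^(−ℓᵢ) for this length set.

With common denominator 2^6 = 64: Σ 2^(−ℓᵢ) = 8/64 + 8/64 + 1/64 + 8/64 + 32/64 = 57/64 = 0.890625.

0.890625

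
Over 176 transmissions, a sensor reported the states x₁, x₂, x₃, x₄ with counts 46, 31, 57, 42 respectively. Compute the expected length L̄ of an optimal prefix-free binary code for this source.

Probabilities are the counts divided by 176.
Repeatedly combine the two least-probable nodes; the expected code length is the sum of the merged weights.
merge 31/176 + 21/88 → 73/176
merge 23/88 + 57/176 → 103/176
merge 73/176 + 103/176 → 1
L = 73/176 + 103/176 + 1 = 2 bits/symbol.

2 bits/symbol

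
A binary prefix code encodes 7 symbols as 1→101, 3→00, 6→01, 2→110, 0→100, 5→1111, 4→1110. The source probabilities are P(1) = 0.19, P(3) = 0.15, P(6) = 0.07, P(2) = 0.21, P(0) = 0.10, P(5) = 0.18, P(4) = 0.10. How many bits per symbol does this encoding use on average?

3.06 bits/symbol

L̄ = Σ pᵢ·ℓᵢ = 0.19·3 + 0.15·2 + 0.07·2 + 0.21·3 + 0.10·3 + 0.18·4 + 0.10·4 = 3.06 bits/symbol.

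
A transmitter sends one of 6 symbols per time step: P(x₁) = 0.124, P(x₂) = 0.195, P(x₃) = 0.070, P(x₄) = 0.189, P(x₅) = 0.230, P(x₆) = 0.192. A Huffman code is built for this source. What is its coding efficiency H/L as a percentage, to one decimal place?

97.1%

Entropy H = −Σ p log₂ p ≈ 2.5009 bits.
Huffman merges: 7/100+31/250→97/500; 189/1000+24/125→381/1000; 97/500+39/200→389/1000; 23/100+381/1000→611/1000; 389/1000+611/1000→1. L = 103/40 ≈ 2.5750.
Efficiency = H/L = 2.5009/2.5750 = 97.1%.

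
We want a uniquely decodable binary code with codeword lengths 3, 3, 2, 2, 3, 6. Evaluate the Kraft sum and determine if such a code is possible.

0.890625; yes

With common denominator 2^6 = 64: Σ 2^(−ℓᵢ) = 8/64 + 8/64 + 16/64 + 16/64 + 8/64 + 1/64 = 57/64 = 0.890625.
Kraft's inequality requires Σ ≤ 1; here Σ = 0.890625 ≤ 1, so such a prefix code exists.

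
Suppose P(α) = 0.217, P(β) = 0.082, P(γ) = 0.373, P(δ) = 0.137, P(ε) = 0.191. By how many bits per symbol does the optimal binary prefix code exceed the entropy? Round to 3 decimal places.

0.065 bits

Entropy H = −Σ p log₂ p ≈ 2.1539 bits.
Huffman merges: 41/500+137/1000→219/1000; 191/1000+217/1000→51/125; 219/1000+373/1000→74/125; 51/125+74/125→1. L = 2219/1000 ≈ 2.2190.
L − H = 2.2190 − 2.1539 = 0.065 bits.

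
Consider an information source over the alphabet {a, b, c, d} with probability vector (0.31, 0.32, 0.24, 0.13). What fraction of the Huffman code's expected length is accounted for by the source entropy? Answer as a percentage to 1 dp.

96.3%

Entropy H = −Σ p log₂ p ≈ 1.9266 bits.
Huffman merges: 13/100+6/25→37/100; 31/100+8/25→63/100; 37/100+63/100→1. L = 2 ≈ 2.0000.
Efficiency = H/L = 1.9266/2.0000 = 96.3%.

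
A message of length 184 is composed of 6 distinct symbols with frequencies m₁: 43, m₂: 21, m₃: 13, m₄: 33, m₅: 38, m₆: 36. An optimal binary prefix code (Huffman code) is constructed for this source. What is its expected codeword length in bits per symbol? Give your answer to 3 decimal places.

2.549 bits/symbol

Probabilities are the counts divided by 184.
Repeatedly combine the two least-probable nodes; the expected code length is the sum of the merged weights.
merge 13/184 + 21/184 → 17/92
merge 33/184 + 17/92 → 67/184
merge 9/46 + 19/92 → 37/92
merge 43/184 + 67/184 → 55/92
merge 37/92 + 55/92 → 1
L = 17/92 + 67/184 + 37/92 + 55/92 + 1 = 469/184 ≈ 2.549 bits/symbol.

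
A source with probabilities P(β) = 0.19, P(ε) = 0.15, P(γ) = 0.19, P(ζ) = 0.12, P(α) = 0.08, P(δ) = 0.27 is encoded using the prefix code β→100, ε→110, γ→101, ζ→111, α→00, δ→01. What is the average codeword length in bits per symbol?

2.65 bits/symbol

L̄ = Σ pᵢ·ℓᵢ = 0.19·3 + 0.15·3 + 0.19·3 + 0.12·3 + 0.08·2 + 0.27·2 = 2.65 bits/symbol.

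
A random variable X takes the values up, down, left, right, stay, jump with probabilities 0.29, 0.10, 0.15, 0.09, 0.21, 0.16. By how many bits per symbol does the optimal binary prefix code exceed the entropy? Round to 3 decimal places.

0.031 bits

Entropy H = −Σ p log₂ p ≈ 2.4691 bits.
Huffman merges: 9/100+1/10→19/100; 3/20+4/25→31/100; 19/100+21/100→2/5; 29/100+31/100→3/5; 2/5+3/5→1. L = 5/2 ≈ 2.5000.
L − H = 2.5000 − 2.4691 = 0.031 bits.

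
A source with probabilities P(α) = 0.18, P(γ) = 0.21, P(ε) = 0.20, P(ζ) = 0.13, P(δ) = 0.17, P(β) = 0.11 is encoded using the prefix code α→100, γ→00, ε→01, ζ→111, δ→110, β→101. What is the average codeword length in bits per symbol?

2.59 bits/symbol

L̄ = Σ pᵢ·ℓᵢ = 0.18·3 + 0.21·2 + 0.20·2 + 0.13·3 + 0.17·3 + 0.11·3 = 2.59 bits/symbol.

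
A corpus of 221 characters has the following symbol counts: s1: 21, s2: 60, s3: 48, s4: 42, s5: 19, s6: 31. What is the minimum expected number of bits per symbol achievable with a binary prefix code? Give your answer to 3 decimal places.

Probabilities are the counts divided by 221.
Repeatedly combine the two least-probable nodes; the expected code length is the sum of the merged weights.
merge 19/221 + 21/221 → 40/221
merge 31/221 + 40/221 → 71/221
merge 42/221 + 48/221 → 90/221
merge 60/221 + 71/221 → 131/221
merge 90/221 + 131/221 → 1
L = 40/221 + 71/221 + 90/221 + 131/221 + 1 = 553/221 ≈ 2.502 bits/symbol.

2.502 bits/symbol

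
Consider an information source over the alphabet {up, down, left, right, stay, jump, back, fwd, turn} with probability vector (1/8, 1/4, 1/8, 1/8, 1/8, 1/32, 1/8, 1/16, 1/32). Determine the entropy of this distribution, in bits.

2.9375 bits

Each probability is a power of 1/2, so log₂(1/p) is an integer.
H = Σ p·log₂(1/p) = 1/8·3 + 1/4·2 + 1/8·3 + 1/8·3 + 1/8·3 + 1/32·5 + 1/8·3 + 1/16·4 + 1/32·5 = 2.9375 bits.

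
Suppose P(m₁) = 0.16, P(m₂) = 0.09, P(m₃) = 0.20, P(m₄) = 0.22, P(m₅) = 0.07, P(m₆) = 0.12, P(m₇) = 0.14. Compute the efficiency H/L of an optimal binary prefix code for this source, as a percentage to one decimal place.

Entropy H = −Σ p log₂ p ≈ 2.7134 bits.
Huffman merges: 7/100+9/100→4/25; 3/25+7/50→13/50; 4/25+4/25→8/25; 1/5+11/50→21/50; 13/50+8/25→29/50; 21/50+29/50→1. L = 137/50 ≈ 2.7400.
Efficiency = H/L = 2.7134/2.7400 = 99.0%.

99.0%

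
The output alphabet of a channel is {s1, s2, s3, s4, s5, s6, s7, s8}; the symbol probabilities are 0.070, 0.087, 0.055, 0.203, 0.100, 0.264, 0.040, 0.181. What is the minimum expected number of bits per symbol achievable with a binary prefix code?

Repeatedly combine the two least-probable nodes; the expected code length is the sum of the merged weights.
merge 1/25 + 11/200 → 19/200
merge 7/100 + 87/1000 → 157/1000
merge 19/200 + 1/10 → 39/200
merge 157/1000 + 181/1000 → 169/500
merge 39/200 + 203/1000 → 199/500
merge 33/125 + 169/500 → 301/500
merge 199/500 + 301/500 → 1
L = 19/200 + 157/1000 + 39/200 + 169/500 + 199/500 + 301/500 + 1 = 557/200 = 2.785 bits/symbol.

2.785 bits/symbol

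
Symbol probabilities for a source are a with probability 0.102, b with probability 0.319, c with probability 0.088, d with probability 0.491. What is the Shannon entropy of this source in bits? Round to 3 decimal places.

H = −Σ pᵢ log₂ pᵢ.
−0.102·log₂(0.102) = 0.3359
−0.319·log₂(0.319) = 0.5258
−0.088·log₂(0.088) = 0.3086
−0.491·log₂(0.491) = 0.5039
Sum ≈ 1.6742 → 1.674 bits.

1.674 bits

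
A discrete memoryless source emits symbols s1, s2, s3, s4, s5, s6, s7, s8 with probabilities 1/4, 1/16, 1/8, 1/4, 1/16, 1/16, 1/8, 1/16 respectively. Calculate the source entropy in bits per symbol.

2.75 bits

Each probability is a power of 1/2, so log₂(1/p) is an integer.
H = Σ p·log₂(1/p) = 1/4·2 + 1/16·4 + 1/8·3 + 1/4·2 + 1/16·4 + 1/16·4 + 1/8·3 + 1/16·4 = 2.75 bits.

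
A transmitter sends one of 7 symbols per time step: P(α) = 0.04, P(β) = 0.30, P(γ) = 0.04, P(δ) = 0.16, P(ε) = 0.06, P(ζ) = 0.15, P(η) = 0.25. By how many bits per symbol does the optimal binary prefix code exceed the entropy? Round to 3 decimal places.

0.040 bits

Entropy H = −Σ p log₂ p ≈ 2.4697 bits.
Huffman merges: 1/25+1/25→2/25; 3/50+2/25→7/50; 7/50+3/20→29/100; 4/25+1/4→41/100; 29/100+3/10→59/100; 41/100+59/100→1. L = 251/100 ≈ 2.5100.
L − H = 2.5100 − 2.4697 = 0.040 bits.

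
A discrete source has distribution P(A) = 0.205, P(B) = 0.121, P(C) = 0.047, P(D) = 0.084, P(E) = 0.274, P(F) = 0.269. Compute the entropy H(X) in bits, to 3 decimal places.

H = −Σ pᵢ log₂ pᵢ.
−0.205·log₂(0.205) = 0.4687
−0.121·log₂(0.121) = 0.3687
−0.047·log₂(0.047) = 0.2073
−0.084·log₂(0.084) = 0.3002
−0.274·log₂(0.274) = 0.5118
−0.269·log₂(0.269) = 0.5096
Sum ≈ 2.3662 → 2.366 bits.

2.366 bits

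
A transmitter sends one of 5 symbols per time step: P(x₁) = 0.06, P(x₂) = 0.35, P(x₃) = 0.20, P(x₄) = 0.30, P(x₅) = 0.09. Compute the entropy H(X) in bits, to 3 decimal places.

2.072 bits

H = −Σ pᵢ log₂ pᵢ.
−0.06·log₂(0.06) = 0.2435
−0.35·log₂(0.35) = 0.5301
−0.20·log₂(0.20) = 0.4644
−0.30·log₂(0.30) = 0.5211
−0.09·log₂(0.09) = 0.3127
Sum ≈ 2.0718 → 2.072 bits.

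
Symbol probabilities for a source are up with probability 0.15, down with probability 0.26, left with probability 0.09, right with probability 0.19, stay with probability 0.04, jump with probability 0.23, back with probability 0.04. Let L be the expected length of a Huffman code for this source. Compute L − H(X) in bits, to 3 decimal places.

Entropy H = −Σ p log₂ p ≈ 2.5429 bits.
Huffman merges: 1/25+1/25→2/25; 2/25+9/100→17/100; 3/20+17/100→8/25; 19/100+23/100→21/50; 13/50+8/25→29/50; 21/50+29/50→1. L = 257/100 ≈ 2.5700.
L − H = 2.5700 − 2.5429 = 0.027 bits.

0.027 bits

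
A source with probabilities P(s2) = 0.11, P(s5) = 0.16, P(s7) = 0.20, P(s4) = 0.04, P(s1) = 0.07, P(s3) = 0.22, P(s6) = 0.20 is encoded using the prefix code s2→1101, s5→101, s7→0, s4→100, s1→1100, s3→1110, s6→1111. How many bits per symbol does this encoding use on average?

L̄ = Σ pᵢ·ℓᵢ = 0.11·4 + 0.16·3 + 0.20·1 + 0.04·3 + 0.07·4 + 0.22·4 + 0.20·4 = 3.2 bits/symbol.

3.2 bits/symbol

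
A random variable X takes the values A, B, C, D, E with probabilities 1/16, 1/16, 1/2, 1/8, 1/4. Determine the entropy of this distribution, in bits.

1.875 bits

Each probability is a power of 1/2, so log₂(1/p) is an integer.
H = Σ p·log₂(1/p) = 1/16·4 + 1/16·4 + 1/2·1 + 1/8·3 + 1/4·2 = 1.875 bits.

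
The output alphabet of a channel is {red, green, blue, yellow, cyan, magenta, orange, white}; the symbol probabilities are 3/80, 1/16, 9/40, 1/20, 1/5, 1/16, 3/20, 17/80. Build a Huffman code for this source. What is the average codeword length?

Repeatedly combine the two least-probable nodes; the expected code length is the sum of the merged weights.
merge 3/80 + 1/20 → 7/80
merge 1/16 + 1/16 → 1/8
merge 7/80 + 1/8 → 17/80
merge 3/20 + 1/5 → 7/20
merge 17/80 + 17/80 → 17/40
merge 9/40 + 7/20 → 23/40
merge 17/40 + 23/40 → 1
L = 7/80 + 1/8 + 17/80 + 7/20 + 17/40 + 23/40 + 1 = 111/40 = 2.775 bits/symbol.

2.775 bits/symbol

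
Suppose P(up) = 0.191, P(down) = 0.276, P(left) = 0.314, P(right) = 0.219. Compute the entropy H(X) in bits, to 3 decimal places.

1.973 bits

H = −Σ pᵢ log₂ pᵢ.
−0.191·log₂(0.191) = 0.4562
−0.276·log₂(0.276) = 0.5126
−0.314·log₂(0.314) = 0.5247
−0.219·log₂(0.219) = 0.4798
Sum ≈ 1.9734 → 1.973 bits.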